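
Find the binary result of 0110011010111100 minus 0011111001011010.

Method 1 - Direct subtraction (column by column from the right: bit − bit − borrow-in; if negative, add 2 and borrow 1 from the next column):
borrow: 0111000010000100
        0110011010111100
-       0011111001011010
------------------------
        0010100001100010

Method 2 - Add two's complement:
Two's complement of 0011111001011010: invert → 1100000110100101, add 1 → 1100000110100110
  0110011010111100
+ 1100000110100110
------------------
 10010100001100010  (end carry out of the top bit = 1)
Discarding the end carry: 0010100001100010
Decimal check:
  0110011010111100 = 16384 + 8192 + 1024 + 512 + 128 + 32 + 16 + 8 + 4 = 26300
  0011111001011010 = 8192 + 4096 + 2048 + 1024 + 512 + 64 + 16 + 8 + 2 = 15962
  26300 - 15962 = 10338, and 0010100001100010 = 8192 + 2048 + 64 + 32 + 2 = 10338 ✓



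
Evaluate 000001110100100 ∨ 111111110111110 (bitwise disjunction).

OR: 1 when either bit is 1
  000001110100100
| 111111110111110
-----------------
  111111110111110
Decimal: 932 | 32702 = 32702



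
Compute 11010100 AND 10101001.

AND: 1 only when both bits are 1
  11010100
& 10101001
----------
  10000000
Decimal: 212 & 169 = 128



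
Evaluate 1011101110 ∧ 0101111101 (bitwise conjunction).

AND: 1 only when both bits are 1
  1011101110
& 0101111101
------------
  0001101100
Decimal: 750 & 381 = 108



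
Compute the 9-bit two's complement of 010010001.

Original: 010010001
Step 1 - Invert all bits: 101101110
Step 2 - Add 1: 101101111
Verification: 010010001 + 101101111 = 1000000000; discarding the end carry (carry out of the top bit) leaves the 9-bit value 000000000, as required for x + (-x)



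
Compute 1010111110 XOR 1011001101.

XOR: 1 when bits differ
  1010111110
^ 1011001101
------------
  0001110011
Decimal: 702 ^ 717 = 115



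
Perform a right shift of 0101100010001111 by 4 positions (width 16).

Original: 0101100010001111 (decimal 22671)
Shift right by 4 positions
Drop the 4 low bits; fill with zeros on the left
Result: 0000010110001000 (decimal 1416)
Equivalent: 22671 >> 4 = 22671 ÷ 2^4 = 1416



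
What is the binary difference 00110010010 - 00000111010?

Method 1 - Direct subtraction (column by column from the right: bit − bit − borrow-in; if negative, add 2 and borrow 1 from the next column):
borrow: 00011110000
        00110010010
-       00000111010
-------------------
        00101011000

Method 2 - Add two's complement:
Two's complement of 00000111010: invert → 11111000101, add 1 → 11111000110
  00110010010
+ 11111000110
-------------
 100101011000  (end carry out of the top bit = 1)
Discarding the end carry: 00101011000
Decimal check:
  00110010010 = 256 + 128 + 16 + 2 = 402
  00000111010 = 32 + 16 + 8 + 2 = 58
  402 - 58 = 344, and 00101011000 = 256 + 64 + 16 + 8 = 344 ✓



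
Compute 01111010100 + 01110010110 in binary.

Add column by column from the right: bit + bit + carry-in; write the sum mod 2, carry 1 when the sum is 2 or 3.
carry:  11100101000
        01111010100
+       01110010110
-------------------
       011101101010
(the carry out of the leftmost column, 0, becomes the leading bit)
Decimal check:
  01111010100 = 512 + 256 + 128 + 64 + 16 + 4 = 980
  01110010110 = 512 + 256 + 128 + 16 + 4 + 2 = 918
  980 + 918 = 1898, and 011101101010 = 1024 + 512 + 256 + 64 + 32 + 8 + 2 = 1898 ✓



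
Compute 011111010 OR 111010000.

OR: 1 when either bit is 1
  011111010
| 111010000
-----------
  111111010
Decimal: 250 | 464 = 506



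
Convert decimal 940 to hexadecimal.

Using repeated division by 16 (digits 10–15 are A–F):
940 ÷ 16 = 58 remainder 12 (C)
58 ÷ 16 = 3 remainder 10 (A)
3 ÷ 16 = 0 remainder 3
Reading remainders bottom to top: 3AC



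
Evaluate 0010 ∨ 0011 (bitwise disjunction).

OR: 1 when either bit is 1
  0010
| 0011
------
  0011
Decimal: 2 | 3 = 3



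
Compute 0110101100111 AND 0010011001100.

AND: 1 only when both bits are 1
  0110101100111
& 0010011001100
---------------
  0010001000100
Decimal: 3431 & 1228 = 1092



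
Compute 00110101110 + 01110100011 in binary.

Add column by column from the right: bit + bit + carry-in; write the sum mod 2, carry 1 when the sum is 2 or 3.
carry:  11101011100
        00110101110
+       01110100011
-------------------
       010101010001
(the carry out of the leftmost column, 0, becomes the leading bit)
Decimal check:
  00110101110 = 256 + 128 + 32 + 8 + 4 + 2 = 430
  01110100011 = 512 + 256 + 128 + 32 + 2 + 1 = 931
  430 + 931 = 1361, and 010101010001 = 1024 + 256 + 64 + 16 + 1 = 1361 ✓



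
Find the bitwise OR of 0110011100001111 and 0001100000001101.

OR: 1 when either bit is 1
  0110011100001111
| 0001100000001101
------------------
  0111111100001111
Decimal: 26383 | 6157 = 32527



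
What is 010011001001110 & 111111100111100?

AND: 1 only when both bits are 1
  010011001001110
& 111111100111100
-----------------
  010011000001100
Decimal: 9806 & 32572 = 9740



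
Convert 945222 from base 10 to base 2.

Using repeated division by 2:
945222 ÷ 2 = 472611 remainder 0
472611 ÷ 2 = 236305 remainder 1
236305 ÷ 2 = 118152 remainder 1
118152 ÷ 2 = 59076 remainder 0
59076 ÷ 2 = 29538 remainder 0
29538 ÷ 2 = 14769 remainder 0
14769 ÷ 2 = 7384 remainder 1
7384 ÷ 2 = 3692 remainder 0
3692 ÷ 2 = 1846 remainder 0
1846 ÷ 2 = 923 remainder 0
923 ÷ 2 = 461 remainder 1
461 ÷ 2 = 230 remainder 1
230 ÷ 2 = 115 remainder 0
115 ÷ 2 = 57 remainder 1
57 ÷ 2 = 28 remainder 1
28 ÷ 2 = 14 remainder 0
14 ÷ 2 = 7 remainder 0
7 ÷ 2 = 3 remainder 1
3 ÷ 2 = 1 remainder 1
1 ÷ 2 = 0 remainder 1
Reading remainders bottom to top: 11100110110001000110



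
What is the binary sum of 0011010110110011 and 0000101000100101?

Add column by column from the right: bit + bit + carry-in; write the sum mod 2, carry 1 when the sum is 2 or 3.
carry:  0000000001001110
        0011010110110011
+       0000101000100101
------------------------
       00011111111011000
(the carry out of the leftmost column, 0, becomes the leading bit)
Decimal check:
  0011010110110011 = 8192 + 4096 + 1024 + 256 + 128 + 32 + 16 + 2 + 1 = 13747
  0000101000100101 = 2048 + 512 + 32 + 4 + 1 = 2597
  13747 + 2597 = 16344, and 00011111111011000 = 8192 + 4096 + 2048 + 1024 + 512 + 256 + 128 + 64 + 16 + 8 = 16344 ✓



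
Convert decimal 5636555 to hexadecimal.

Using repeated division by 16 (digits 10–15 are A–F):
5636555 ÷ 16 = 352284 remainder 11 (B)
352284 ÷ 16 = 22017 remainder 12 (C)
22017 ÷ 16 = 1376 remainder 1
1376 ÷ 16 = 86 remainder 0
86 ÷ 16 = 5 remainder 6
5 ÷ 16 = 0 remainder 5
Reading remainders bottom to top: 5601CB



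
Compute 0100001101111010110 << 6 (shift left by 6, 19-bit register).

Original: 0100001101111010110 (decimal 138198)
Shift left by 6 positions
Append 6 zeros on the right and drop the 6 high bits that overflow the 19-bit width
Result: 1101111010110000000 (decimal 456064)
Equivalent: 138198 << 6 = 138198 × 2^6 = 8844672, truncated to 19 bits = 456064



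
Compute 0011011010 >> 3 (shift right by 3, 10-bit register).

Original: 0011011010 (decimal 218)
Shift right by 3 positions
Drop the 3 low bits; fill with zeros on the left
Result: 0000011011 (decimal 27)
Equivalent: 218 >> 3 = 218 ÷ 2^3 = 27



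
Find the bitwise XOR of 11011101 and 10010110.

XOR: 1 when bits differ
  11011101
^ 10010110
----------
  01001011
Decimal: 221 ^ 150 = 75



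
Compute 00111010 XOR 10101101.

XOR: 1 when bits differ
  00111010
^ 10101101
----------
  10010111
Decimal: 58 ^ 173 = 151



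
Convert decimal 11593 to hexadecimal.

Using repeated division by 16 (digits 10–15 are A–F):
11593 ÷ 16 = 724 remainder 9
724 ÷ 16 = 45 remainder 4
45 ÷ 16 = 2 remainder 13 (D)
2 ÷ 16 = 0 remainder 2
Reading remainders bottom to top: 2D49



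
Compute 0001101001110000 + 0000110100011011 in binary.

Add column by column from the right: bit + bit + carry-in; write the sum mod 2, carry 1 when the sum is 2 or 3.
carry:  0011000011100000
        0001101001110000
+       0000110100011011
------------------------
       00010011110001011
(the carry out of the leftmost column, 0, becomes the leading bit)
Decimal check:
  0001101001110000 = 4096 + 2048 + 512 + 64 + 32 + 16 = 6768
  0000110100011011 = 2048 + 1024 + 256 + 16 + 8 + 2 + 1 = 3355
  6768 + 3355 = 10123, and 00010011110001011 = 8192 + 1024 + 512 + 256 + 128 + 8 + 2 + 1 = 10123 ✓



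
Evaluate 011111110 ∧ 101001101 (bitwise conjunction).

AND: 1 only when both bits are 1
  011111110
& 101001101
-----------
  001001100
Decimal: 254 & 333 = 76



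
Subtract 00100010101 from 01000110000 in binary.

Method 1 - Direct subtraction (column by column from the right: bit − bit − borrow-in; if negative, add 2 and borrow 1 from the next column):
borrow: 01000111110
        01000110000
-       00100010101
-------------------
        00100011011

Method 2 - Add two's complement:
Two's complement of 00100010101: invert → 11011101010, add 1 → 11011101011
  01000110000
+ 11011101011
-------------
 100100011011  (end carry out of the top bit = 1)
Discarding the end carry: 00100011011
Decimal check:
  01000110000 = 512 + 32 + 16 = 560
  00100010101 = 256 + 16 + 4 + 1 = 277
  560 - 277 = 283, and 00100011011 = 256 + 16 + 8 + 2 + 1 = 283 ✓



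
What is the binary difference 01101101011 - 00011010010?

Method 1 - Direct subtraction (column by column from the right: bit − bit − borrow-in; if negative, add 2 and borrow 1 from the next column):
borrow: 00100100000
        01101101011
-       00011010010
-------------------
        01010011001

Method 2 - Add two's complement:
Two's complement of 00011010010: invert → 11100101101, add 1 → 11100101110
  01101101011
+ 11100101110
-------------
 101010011001  (end carry out of the top bit = 1)
Discarding the end carry: 01010011001
Decimal check:
  01101101011 = 512 + 256 + 64 + 32 + 8 + 2 + 1 = 875
  00011010010 = 128 + 64 + 16 + 2 = 210
  875 - 210 = 665, and 01010011001 = 512 + 128 + 16 + 8 + 1 = 665 ✓



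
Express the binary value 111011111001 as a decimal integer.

Sum of powers of 2 for each 1-bit:
2^0 + 2^3 + 2^4 + 2^5 + 2^6 + 2^7 + 2^9 + 2^10 + 2^11
= 1 + 8 + 16 + 32 + 64 + 128 + 512 + 1024 + 2048
= 3833



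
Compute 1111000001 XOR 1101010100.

XOR: 1 when bits differ
  1111000001
^ 1101010100
------------
  0010010101
Decimal: 961 ^ 852 = 149



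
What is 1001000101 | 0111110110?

OR: 1 when either bit is 1
  1001000101
| 0111110110
------------
  1111110111
Decimal: 581 | 502 = 1015



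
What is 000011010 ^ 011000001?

XOR: 1 when bits differ
  000011010
^ 011000001
-----------
  011011011
Decimal: 26 ^ 193 = 219



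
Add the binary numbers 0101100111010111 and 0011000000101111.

Add column by column from the right: bit + bit + carry-in; write the sum mod 2, carry 1 when the sum is 2 or 3.
carry:  1110001111111110
        0101100111010111
+       0011000000101111
------------------------
       01000101000000110
(the carry out of the leftmost column, 0, becomes the leading bit)
Decimal check:
  0101100111010111 = 16384 + 4096 + 2048 + 256 + 128 + 64 + 16 + 4 + 2 + 1 = 22999
  0011000000101111 = 8192 + 4096 + 32 + 8 + 4 + 2 + 1 = 12335
  22999 + 12335 = 35334, and 01000101000000110 = 32768 + 2048 + 512 + 4 + 2 = 35334 ✓



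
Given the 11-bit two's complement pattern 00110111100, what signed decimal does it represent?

Binary: 00110111100
Sign bit: 0 (non-negative)
Read directly as an unsigned value:
00110111100 = 256 + 128 + 32 + 16 + 8 + 4 = 444
Value: 444



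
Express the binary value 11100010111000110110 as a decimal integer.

Sum of powers of 2 for each 1-bit:
2^1 + 2^2 + 2^4 + 2^5 + 2^9 + 2^10 + 2^11 + 2^13 + 2^17 + 2^18 + 2^19
= 2 + 4 + 16 + 32 + 512 + 1024 + 2048 + 8192 + 131072 + 262144 + 524288
= 929334



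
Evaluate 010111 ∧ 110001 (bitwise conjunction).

AND: 1 only when both bits are 1
  010111
& 110001
--------
  010001
Decimal: 23 & 49 = 17



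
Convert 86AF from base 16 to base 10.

Expand by place value (powers of 16):
Digit values: A = 10, F = 15
86AF = 8 × 16^3 + 6 × 16^2 + 10 × 16^1 + 15 × 16^0
= 8 × 4096 + 6 × 256 + 10 × 16 + 15 × 1
= 32768 + 1536 + 160 + 15
= 34479



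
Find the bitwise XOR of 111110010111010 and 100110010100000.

XOR: 1 when bits differ
  111110010111010
^ 100110010100000
-----------------
  011000000011010
Decimal: 31930 ^ 19616 = 12314



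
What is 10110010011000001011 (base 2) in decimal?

Sum of powers of 2 for each 1-bit:
2^0 + 2^1 + 2^3 + 2^9 + 2^10 + 2^13 + 2^16 + 2^17 + 2^19
= 1 + 2 + 8 + 512 + 1024 + 8192 + 65536 + 131072 + 524288
= 730635



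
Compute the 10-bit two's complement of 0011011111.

Original: 0011011111
Step 1 - Invert all bits: 1100100000
Step 2 - Add 1: 1100100001
Verification: 0011011111 + 1100100001 = 10000000000; discarding the end carry (carry out of the top bit) leaves the 10-bit value 0000000000, as required for x + (-x)



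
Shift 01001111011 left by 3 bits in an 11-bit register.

Original: 01001111011 (decimal 635)
Shift left by 3 positions
Append 3 zeros on the right and drop the 3 high bits that overflow the 11-bit width
Result: 01111011000 (decimal 984)
Equivalent: 635 << 3 = 635 × 2^3 = 5080, truncated to 11 bits = 984



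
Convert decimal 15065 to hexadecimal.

Using repeated division by 16 (digits 10–15 are A–F):
15065 ÷ 16 = 941 remainder 9
941 ÷ 16 = 58 remainder 13 (D)
58 ÷ 16 = 3 remainder 10 (A)
3 ÷ 16 = 0 remainder 3
Reading remainders bottom to top: 3AD9



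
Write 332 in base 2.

Using repeated division by 2:
332 ÷ 2 = 166 remainder 0
166 ÷ 2 = 83 remainder 0
83 ÷ 2 = 41 remainder 1
41 ÷ 2 = 20 remainder 1
20 ÷ 2 = 10 remainder 0
10 ÷ 2 = 5 remainder 0
5 ÷ 2 = 2 remainder 1
2 ÷ 2 = 1 remainder 0
1 ÷ 2 = 0 remainder 1
Reading remainders bottom to top: 101001100



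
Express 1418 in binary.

Using repeated division by 2:
1418 ÷ 2 = 709 remainder 0
709 ÷ 2 = 354 remainder 1
354 ÷ 2 = 177 remainder 0
177 ÷ 2 = 88 remainder 1
88 ÷ 2 = 44 remainder 0
44 ÷ 2 = 22 remainder 0
22 ÷ 2 = 11 remainder 0
11 ÷ 2 = 5 remainder 1
5 ÷ 2 = 2 remainder 1
2 ÷ 2 = 1 remainder 0
1 ÷ 2 = 0 remainder 1
Reading remainders bottom to top: 10110001010



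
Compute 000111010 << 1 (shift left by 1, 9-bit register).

Original: 000111010 (decimal 58)
Shift left by 1 position
Append 1 zero on the right
Result: 001110100 (decimal 116)
Equivalent: 58 << 1 = 58 × 2^1 = 116



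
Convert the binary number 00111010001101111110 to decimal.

Sum of powers of 2 for each 1-bit:
2^1 + 2^2 + 2^3 + 2^4 + 2^5 + 2^6 + 2^8 + 2^9 + 2^13 + 2^15 + 2^16 + 2^17
= 2 + 4 + 8 + 16 + 32 + 64 + 256 + 512 + 8192 + 32768 + 65536 + 131072
= 238462



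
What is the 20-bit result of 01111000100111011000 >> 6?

Original: 01111000100111011000 (decimal 494040)
Shift right by 6 positions
Drop the 6 low bits; fill with zeros on the left
Result: 00000001111000100111 (decimal 7719)
Equivalent: 494040 >> 6 = 494040 ÷ 2^6 = 7719



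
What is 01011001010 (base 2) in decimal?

Sum of powers of 2 for each 1-bit:
2^1 + 2^3 + 2^6 + 2^7 + 2^9
= 2 + 8 + 64 + 128 + 512
= 714



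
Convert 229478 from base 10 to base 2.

Using repeated division by 2:
229478 ÷ 2 = 114739 remainder 0
114739 ÷ 2 = 57369 remainder 1
57369 ÷ 2 = 28684 remainder 1
28684 ÷ 2 = 14342 remainder 0
14342 ÷ 2 = 7171 remainder 0
7171 ÷ 2 = 3585 remainder 1
3585 ÷ 2 = 1792 remainder 1
1792 ÷ 2 = 896 remainder 0
896 ÷ 2 = 448 remainder 0
448 ÷ 2 = 224 remainder 0
224 ÷ 2 = 112 remainder 0
112 ÷ 2 = 56 remainder 0
56 ÷ 2 = 28 remainder 0
28 ÷ 2 = 14 remainder 0
14 ÷ 2 = 7 remainder 0
7 ÷ 2 = 3 remainder 1
3 ÷ 2 = 1 remainder 1
1 ÷ 2 = 0 remainder 1
Reading remainders bottom to top: 111000000001100110



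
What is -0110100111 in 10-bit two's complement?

Original: 0110100111
Step 1 - Invert all bits: 1001011000
Step 2 - Add 1: 1001011001
Verification: 0110100111 + 1001011001 = 10000000000; discarding the end carry (carry out of the top bit) leaves the 10-bit value 0000000000, as required for x + (-x)



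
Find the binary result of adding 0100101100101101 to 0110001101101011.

Add column by column from the right: bit + bit + carry-in; write the sum mod 2, carry 1 when the sum is 2 or 3.
carry:  1000011011011110
        0100101100101101
+       0110001101101011
------------------------
       01010111010011000
(the carry out of the leftmost column, 0, becomes the leading bit)
Decimal check:
  0100101100101101 = 16384 + 2048 + 512 + 256 + 32 + 8 + 4 + 1 = 19245
  0110001101101011 = 16384 + 8192 + 512 + 256 + 64 + 32 + 8 + 2 + 1 = 25451
  19245 + 25451 = 44696, and 01010111010011000 = 32768 + 8192 + 2048 + 1024 + 512 + 128 + 16 + 8 = 44696 ✓



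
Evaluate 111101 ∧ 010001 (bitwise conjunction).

AND: 1 only when both bits are 1
  111101
& 010001
--------
  010001
Decimal: 61 & 17 = 17



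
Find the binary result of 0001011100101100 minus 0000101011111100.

Method 1 - Direct subtraction (column by column from the right: bit − bit − borrow-in; if negative, add 2 and borrow 1 from the next column):
borrow: 0001000111100000
        0001011100101100
-       0000101011111100
------------------------
        0000110000110000

Method 2 - Add two's complement:
Two's complement of 0000101011111100: invert → 1111010100000011, add 1 → 1111010100000100
  0001011100101100
+ 1111010100000100
------------------
 10000110000110000  (end carry out of the top bit = 1)
Discarding the end carry: 0000110000110000
Decimal check:
  0001011100101100 = 4096 + 1024 + 512 + 256 + 32 + 8 + 4 = 5932
  0000101011111100 = 2048 + 512 + 128 + 64 + 32 + 16 + 8 + 4 = 2812
  5932 - 2812 = 3120, and 0000110000110000 = 2048 + 1024 + 32 + 16 = 3120 ✓



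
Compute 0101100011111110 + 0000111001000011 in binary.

Add column by column from the right: bit + bit + carry-in; write the sum mod 2, carry 1 when the sum is 2 or 3.
carry:  0011000111111100
        0101100011111110
+       0000111001000011
------------------------
       00110011101000001
(the carry out of the leftmost column, 0, becomes the leading bit)
Decimal check:
  0101100011111110 = 16384 + 4096 + 2048 + 128 + 64 + 32 + 16 + 8 + 4 + 2 = 22782
  0000111001000011 = 2048 + 1024 + 512 + 64 + 2 + 1 = 3651
  22782 + 3651 = 26433, and 00110011101000001 = 16384 + 8192 + 1024 + 512 + 256 + 64 + 1 = 26433 ✓



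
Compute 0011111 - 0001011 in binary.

Method 1 - Direct subtraction (column by column from the right: bit − bit − borrow-in; if negative, add 2 and borrow 1 from the next column):
borrow: 0000000
        0011111
-       0001011
---------------
        0010100

Method 2 - Add two's complement:
Two's complement of 0001011: invert → 1110100, add 1 → 1110101
  0011111
+ 1110101
---------
 10010100  (end carry out of the top bit = 1)
Discarding the end carry: 0010100
Decimal check:
  0011111 = 16 + 8 + 4 + 2 + 1 = 31
  0001011 = 8 + 2 + 1 = 11
  31 - 11 = 20, and 0010100 = 16 + 4 = 20 ✓



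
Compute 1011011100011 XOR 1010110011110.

XOR: 1 when bits differ
  1011011100011
^ 1010110011110
---------------
  0001101111101
Decimal: 5859 ^ 5534 = 893



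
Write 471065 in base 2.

Using repeated division by 2:
471065 ÷ 2 = 235532 remainder 1
235532 ÷ 2 = 117766 remainder 0
117766 ÷ 2 = 58883 remainder 0
58883 ÷ 2 = 29441 remainder 1
29441 ÷ 2 = 14720 remainder 1
14720 ÷ 2 = 7360 remainder 0
7360 ÷ 2 = 3680 remainder 0
3680 ÷ 2 = 1840 remainder 0
1840 ÷ 2 = 920 remainder 0
920 ÷ 2 = 460 remainder 0
460 ÷ 2 = 230 remainder 0
230 ÷ 2 = 115 remainder 0
115 ÷ 2 = 57 remainder 1
57 ÷ 2 = 28 remainder 1
28 ÷ 2 = 14 remainder 0
14 ÷ 2 = 7 remainder 0
7 ÷ 2 = 3 remainder 1
3 ÷ 2 = 1 remainder 1
1 ÷ 2 = 0 remainder 1
Reading remainders bottom to top: 1110011000000011001



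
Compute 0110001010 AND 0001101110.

AND: 1 only when both bits are 1
  0110001010
& 0001101110
------------
  0000001010
Decimal: 394 & 110 = 10



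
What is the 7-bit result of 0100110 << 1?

Original: 0100110 (decimal 38)
Shift left by 1 position
Append 1 zero on the right
Result: 1001100 (decimal 76)
Equivalent: 38 << 1 = 38 × 2^1 = 76



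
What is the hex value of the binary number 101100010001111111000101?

Group into 4-bit nibbles from right:
  1011 = B
  0001 = 1
  0001 = 1
  1111 = F
  1100 = C
  0101 = 5
Result: B11FC5



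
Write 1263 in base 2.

Using repeated division by 2:
1263 ÷ 2 = 631 remainder 1
631 ÷ 2 = 315 remainder 1
315 ÷ 2 = 157 remainder 1
157 ÷ 2 = 78 remainder 1
78 ÷ 2 = 39 remainder 0
39 ÷ 2 = 19 remainder 1
19 ÷ 2 = 9 remainder 1
9 ÷ 2 = 4 remainder 1
4 ÷ 2 = 2 remainder 0
2 ÷ 2 = 1 remainder 0
1 ÷ 2 = 0 remainder 1
Reading remainders bottom to top: 10011101111



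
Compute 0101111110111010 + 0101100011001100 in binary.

Add column by column from the right: bit + bit + carry-in; write the sum mod 2, carry 1 when the sum is 2 or 3.
carry:  1011111111110000
        0101111110111010
+       0101100011001100
------------------------
       01011100010000110
(the carry out of the leftmost column, 0, becomes the leading bit)
Decimal check:
  0101111110111010 = 16384 + 4096 + 2048 + 1024 + 512 + 256 + 128 + 32 + 16 + 8 + 2 = 24506
  0101100011001100 = 16384 + 4096 + 2048 + 128 + 64 + 8 + 4 = 22732
  24506 + 22732 = 47238, and 01011100010000110 = 32768 + 8192 + 4096 + 2048 + 128 + 4 + 2 = 47238 ✓



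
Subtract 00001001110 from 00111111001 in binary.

Method 1 - Direct subtraction (column by column from the right: bit − bit − borrow-in; if negative, add 2 and borrow 1 from the next column):
borrow: 00000011100
        00111111001
-       00001001110
-------------------
        00110101011

Method 2 - Add two's complement:
Two's complement of 00001001110: invert → 11110110001, add 1 → 11110110010
  00111111001
+ 11110110010
-------------
 100110101011  (end carry out of the top bit = 1)
Discarding the end carry: 00110101011
Decimal check:
  00111111001 = 256 + 128 + 64 + 32 + 16 + 8 + 1 = 505
  00001001110 = 64 + 8 + 4 + 2 = 78
  505 - 78 = 427, and 00110101011 = 256 + 128 + 32 + 8 + 2 + 1 = 427 ✓



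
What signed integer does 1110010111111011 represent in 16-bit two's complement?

Binary: 1110010111111011
Sign bit: 1 (negative)
Invert: 0001101000000100
Add 1:  0001101000000101
Magnitude: 0001101000000101 = 4096 + 2048 + 512 + 4 + 1 = 6661
Value: -6661



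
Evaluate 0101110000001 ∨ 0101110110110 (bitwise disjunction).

OR: 1 when either bit is 1
  0101110000001
| 0101110110110
---------------
  0101110110111
Decimal: 2945 | 2998 = 2999



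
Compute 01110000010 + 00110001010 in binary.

Add column by column from the right: bit + bit + carry-in; write the sum mod 2, carry 1 when the sum is 2 or 3.
carry:  11100000100
        01110000010
+       00110001010
-------------------
       010100001100
(the carry out of the leftmost column, 0, becomes the leading bit)
Decimal check:
  01110000010 = 512 + 256 + 128 + 2 = 898
  00110001010 = 256 + 128 + 8 + 2 = 394
  898 + 394 = 1292, and 010100001100 = 1024 + 256 + 8 + 4 = 1292 ✓



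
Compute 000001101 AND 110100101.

AND: 1 only when both bits are 1
  000001101
& 110100101
-----------
  000000101
Decimal: 13 & 421 = 5



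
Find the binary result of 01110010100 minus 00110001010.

Method 1 - Direct subtraction (column by column from the right: bit − bit − borrow-in; if negative, add 2 and borrow 1 from the next column):
borrow: 00000010100
        01110010100
-       00110001010
-------------------
        01000001010

Method 2 - Add two's complement:
Two's complement of 00110001010: invert → 11001110101, add 1 → 11001110110
  01110010100
+ 11001110110
-------------
 101000001010  (end carry out of the top bit = 1)
Discarding the end carry: 01000001010
Decimal check:
  01110010100 = 512 + 256 + 128 + 16 + 4 = 916
  00110001010 = 256 + 128 + 8 + 2 = 394
  916 - 394 = 522, and 01000001010 = 512 + 8 + 2 = 522 ✓



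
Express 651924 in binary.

Using repeated division by 2:
651924 ÷ 2 = 325962 remainder 0
325962 ÷ 2 = 162981 remainder 0
162981 ÷ 2 = 81490 remainder 1
81490 ÷ 2 = 40745 remainder 0
40745 ÷ 2 = 20372 remainder 1
20372 ÷ 2 = 10186 remainder 0
10186 ÷ 2 = 5093 remainder 0
5093 ÷ 2 = 2546 remainder 1
2546 ÷ 2 = 1273 remainder 0
1273 ÷ 2 = 636 remainder 1
636 ÷ 2 = 318 remainder 0
318 ÷ 2 = 159 remainder 0
159 ÷ 2 = 79 remainder 1
79 ÷ 2 = 39 remainder 1
39 ÷ 2 = 19 remainder 1
19 ÷ 2 = 9 remainder 1
9 ÷ 2 = 4 remainder 1
4 ÷ 2 = 2 remainder 0
2 ÷ 2 = 1 remainder 0
1 ÷ 2 = 0 remainder 1
Reading remainders bottom to top: 10011111001010010100



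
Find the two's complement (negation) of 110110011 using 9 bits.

Original (sign bit 1, negative): 110110011
Step 1 - Invert all bits: 001001100
Step 2 - Add 1: 001001101
Verification: 110110011 + 001001101 = 1000000000; discarding the end carry (carry out of the top bit) leaves the 9-bit value 000000000, as required for x + (-x)



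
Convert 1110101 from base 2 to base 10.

Sum of powers of 2 for each 1-bit:
2^0 + 2^2 + 2^4 + 2^5 + 2^6
= 1 + 4 + 16 + 32 + 64
= 117



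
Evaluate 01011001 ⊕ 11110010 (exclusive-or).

XOR: 1 when bits differ
  01011001
^ 11110010
----------
  10101011
Decimal: 89 ^ 242 = 171



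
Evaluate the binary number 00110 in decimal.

Sum of powers of 2 for each 1-bit:
2^1 + 2^2
= 2 + 4
= 6



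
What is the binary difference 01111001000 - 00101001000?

Method 1 - Direct subtraction (column by column from the right: bit − bit − borrow-in; if negative, add 2 and borrow 1 from the next column):
borrow: 00000000000
        01111001000
-       00101001000
-------------------
        01010000000

Method 2 - Add two's complement:
Two's complement of 00101001000: invert → 11010110111, add 1 → 11010111000
  01111001000
+ 11010111000
-------------
 101010000000  (end carry out of the top bit = 1)
Discarding the end carry: 01010000000
Decimal check:
  01111001000 = 512 + 256 + 128 + 64 + 8 = 968
  00101001000 = 256 + 64 + 8 = 328
  968 - 328 = 640, and 01010000000 = 512 + 128 = 640 ✓



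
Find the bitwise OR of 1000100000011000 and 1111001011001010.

OR: 1 when either bit is 1
  1000100000011000
| 1111001011001010
------------------
  1111101011011010
Decimal: 34840 | 62154 = 64218



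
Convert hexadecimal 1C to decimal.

Expand by place value (powers of 16):
Digit values: C = 12
1C = 1 × 16^1 + 12 × 16^0
= 1 × 16 + 12 × 1
= 16 + 12
= 28



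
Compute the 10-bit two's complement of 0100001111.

Original: 0100001111
Step 1 - Invert all bits: 1011110000
Step 2 - Add 1: 1011110001
Verification: 0100001111 + 1011110001 = 10000000000; discarding the end carry (carry out of the top bit) leaves the 10-bit value 0000000000, as required for x + (-x)



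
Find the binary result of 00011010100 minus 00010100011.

Method 1 - Direct subtraction (column by column from the right: bit − bit − borrow-in; if negative, add 2 and borrow 1 from the next column):
borrow: 00001000110
        00011010100
-       00010100011
-------------------
        00000110001

Method 2 - Add two's complement:
Two's complement of 00010100011: invert → 11101011100, add 1 → 11101011101
  00011010100
+ 11101011101
-------------
 100000110001  (end carry out of the top bit = 1)
Discarding the end carry: 00000110001
Decimal check:
  00011010100 = 128 + 64 + 16 + 4 = 212
  00010100011 = 128 + 32 + 2 + 1 = 163
  212 - 163 = 49, and 00000110001 = 32 + 16 + 1 = 49 ✓



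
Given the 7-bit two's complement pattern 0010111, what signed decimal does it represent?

Binary: 0010111
Sign bit: 0 (non-negative)
Read directly as an unsigned value:
0010111 = 16 + 4 + 2 + 1 = 23
Value: 23



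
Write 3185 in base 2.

Using repeated division by 2:
3185 ÷ 2 = 1592 remainder 1
1592 ÷ 2 = 796 remainder 0
796 ÷ 2 = 398 remainder 0
398 ÷ 2 = 199 remainder 0
199 ÷ 2 = 99 remainder 1
99 ÷ 2 = 49 remainder 1
49 ÷ 2 = 24 remainder 1
24 ÷ 2 = 12 remainder 0
12 ÷ 2 = 6 remainder 0
6 ÷ 2 = 3 remainder 0
3 ÷ 2 = 1 remainder 1
1 ÷ 2 = 0 remainder 1
Reading remainders bottom to top: 110001110001



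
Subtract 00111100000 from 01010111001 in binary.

Method 1 - Direct subtraction (column by column from the right: bit − bit − borrow-in; if negative, add 2 and borrow 1 from the next column):
borrow: 01110000000
        01010111001
-       00111100000
-------------------
        00011011001

Method 2 - Add two's complement:
Two's complement of 00111100000: invert → 11000011111, add 1 → 11000100000
  01010111001
+ 11000100000
-------------
 100011011001  (end carry out of the top bit = 1)
Discarding the end carry: 00011011001
Decimal check:
  01010111001 = 512 + 128 + 32 + 16 + 8 + 1 = 697
  00111100000 = 256 + 128 + 64 + 32 = 480
  697 - 480 = 217, and 00011011001 = 128 + 64 + 16 + 8 + 1 = 217 ✓



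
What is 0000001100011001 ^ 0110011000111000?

XOR: 1 when bits differ
  0000001100011001
^ 0110011000111000
------------------
  0110010100100001
Decimal: 793 ^ 26168 = 25889



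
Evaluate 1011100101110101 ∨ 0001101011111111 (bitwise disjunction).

OR: 1 when either bit is 1
  1011100101110101
| 0001101011111111
------------------
  1011101111111111
Decimal: 47477 | 6911 = 48127



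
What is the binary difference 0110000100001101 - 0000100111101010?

Method 1 - Direct subtraction (column by column from the right: bit − bit − borrow-in; if negative, add 2 and borrow 1 from the next column):
borrow: 0011111111000100
        0110000100001101
-       0000100111101010
------------------------
        0101011100100011

Method 2 - Add two's complement:
Two's complement of 0000100111101010: invert → 1111011000010101, add 1 → 1111011000010110
  0110000100001101
+ 1111011000010110
------------------
 10101011100100011  (end carry out of the top bit = 1)
Discarding the end carry: 0101011100100011
Decimal check:
  0110000100001101 = 16384 + 8192 + 256 + 8 + 4 + 1 = 24845
  0000100111101010 = 2048 + 256 + 128 + 64 + 32 + 8 + 2 = 2538
  24845 - 2538 = 22307, and 0101011100100011 = 16384 + 4096 + 1024 + 512 + 256 + 32 + 2 + 1 = 22307 ✓



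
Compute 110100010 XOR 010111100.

XOR: 1 when bits differ
  110100010
^ 010111100
-----------
  100011110
Decimal: 418 ^ 188 = 286



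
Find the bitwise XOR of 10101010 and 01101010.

XOR: 1 when bits differ
  10101010
^ 01101010
----------
  11000000
Decimal: 170 ^ 106 = 192



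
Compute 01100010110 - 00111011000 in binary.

Method 1 - Direct subtraction (column by column from the right: bit − bit − borrow-in; if negative, add 2 and borrow 1 from the next column):
borrow: 01111110000
        01100010110
-       00111011000
-------------------
        00100111110

Method 2 - Add two's complement:
Two's complement of 00111011000: invert → 11000100111, add 1 → 11000101000
  01100010110
+ 11000101000
-------------
 100100111110  (end carry out of the top bit = 1)
Discarding the end carry: 00100111110
Decimal check:
  01100010110 = 512 + 256 + 16 + 4 + 2 = 790
  00111011000 = 256 + 128 + 64 + 16 + 8 = 472
  790 - 472 = 318, and 00100111110 = 256 + 32 + 16 + 8 + 4 + 2 = 318 ✓



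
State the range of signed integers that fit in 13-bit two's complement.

For 13-bit two's complement:
Minimum: -2^12 = -4096
Maximum: 2^12 - 1 = 4095



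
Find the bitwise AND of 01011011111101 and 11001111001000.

AND: 1 only when both bits are 1
  01011011111101
& 11001111001000
----------------
  01001011001000
Decimal: 5885 & 13256 = 4808



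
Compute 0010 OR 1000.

OR: 1 when either bit is 1
  0010
| 1000
------
  1010
Decimal: 2 | 8 = 10



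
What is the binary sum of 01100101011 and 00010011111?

Add column by column from the right: bit + bit + carry-in; write the sum mod 2, carry 1 when the sum is 2 or 3.
carry:  00001111110
        01100101011
+       00010011111
-------------------
       001111001010
(the carry out of the leftmost column, 0, becomes the leading bit)
Decimal check:
  01100101011 = 512 + 256 + 32 + 8 + 2 + 1 = 811
  00010011111 = 128 + 16 + 8 + 4 + 2 + 1 = 159
  811 + 159 = 970, and 001111001010 = 512 + 256 + 128 + 64 + 8 + 2 = 970 ✓



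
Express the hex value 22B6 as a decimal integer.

Expand by place value (powers of 16):
Digit values: B = 11
22B6 = 2 × 16^3 + 2 × 16^2 + 11 × 16^1 + 6 × 16^0
= 2 × 4096 + 2 × 256 + 11 × 16 + 6 × 1
= 8192 + 512 + 176 + 6
= 8886



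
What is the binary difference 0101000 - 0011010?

Method 1 - Direct subtraction (column by column from the right: bit − bit − borrow-in; if negative, add 2 and borrow 1 from the next column):
borrow: 0111100
        0101000
-       0011010
---------------
        0001110

Method 2 - Add two's complement:
Two's complement of 0011010: invert → 1100101, add 1 → 1100110
  0101000
+ 1100110
---------
 10001110  (end carry out of the top bit = 1)
Discarding the end carry: 0001110
Decimal check:
  0101000 = 32 + 8 = 40
  0011010 = 16 + 8 + 2 = 26
  40 - 26 = 14, and 0001110 = 8 + 4 + 2 = 14 ✓



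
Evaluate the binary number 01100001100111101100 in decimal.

Sum of powers of 2 for each 1-bit:
2^2 + 2^3 + 2^5 + 2^6 + 2^7 + 2^8 + 2^11 + 2^12 + 2^17 + 2^18
= 4 + 8 + 32 + 64 + 128 + 256 + 2048 + 4096 + 131072 + 262144
= 399852



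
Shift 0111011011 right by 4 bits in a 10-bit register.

Original: 0111011011 (decimal 475)
Shift right by 4 positions
Drop the 4 low bits; fill with zeros on the left
Result: 0000011101 (decimal 29)
Equivalent: 475 >> 4 = 475 ÷ 2^4 = 29



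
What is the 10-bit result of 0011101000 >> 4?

Original: 0011101000 (decimal 232)
Shift right by 4 positions
Drop the 4 low bits; fill with zeros on the left
Result: 0000001110 (decimal 14)
Equivalent: 232 >> 4 = 232 ÷ 2^4 = 14



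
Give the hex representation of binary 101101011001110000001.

Group into 4-bit nibbles from right:
  0001 = 1
  0110 = 6
  1011 = B
  0011 = 3
  1000 = 8
  0001 = 1
Result: 16B381



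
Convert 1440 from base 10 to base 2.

Using repeated division by 2:
1440 ÷ 2 = 720 remainder 0
720 ÷ 2 = 360 remainder 0
360 ÷ 2 = 180 remainder 0
180 ÷ 2 = 90 remainder 0
90 ÷ 2 = 45 remainder 0
45 ÷ 2 = 22 remainder 1
22 ÷ 2 = 11 remainder 0
11 ÷ 2 = 5 remainder 1
5 ÷ 2 = 2 remainder 1
2 ÷ 2 = 1 remainder 0
1 ÷ 2 = 0 remainder 1
Reading remainders bottom to top: 10110100000



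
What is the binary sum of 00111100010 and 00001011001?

Add column by column from the right: bit + bit + carry-in; write the sum mod 2, carry 1 when the sum is 2 or 3.
carry:  01110000000
        00111100010
+       00001011001
-------------------
       001000111011
(the carry out of the leftmost column, 0, becomes the leading bit)
Decimal check:
  00111100010 = 256 + 128 + 64 + 32 + 2 = 482
  00001011001 = 64 + 16 + 8 + 1 = 89
  482 + 89 = 571, and 001000111011 = 512 + 32 + 16 + 8 + 2 + 1 = 571 ✓



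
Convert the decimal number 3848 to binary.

Using repeated division by 2:
3848 ÷ 2 = 1924 remainder 0
1924 ÷ 2 = 962 remainder 0
962 ÷ 2 = 481 remainder 0
481 ÷ 2 = 240 remainder 1
240 ÷ 2 = 120 remainder 0
120 ÷ 2 = 60 remainder 0
60 ÷ 2 = 30 remainder 0
30 ÷ 2 = 15 remainder 0
15 ÷ 2 = 7 remainder 1
7 ÷ 2 = 3 remainder 1
3 ÷ 2 = 1 remainder 1
1 ÷ 2 = 0 remainder 1
Reading remainders bottom to top: 111100001000



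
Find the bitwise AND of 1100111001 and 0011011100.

AND: 1 only when both bits are 1
  1100111001
& 0011011100
------------
  0000011000
Decimal: 825 & 220 = 24



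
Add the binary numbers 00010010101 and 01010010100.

Add column by column from the right: bit + bit + carry-in; write the sum mod 2, carry 1 when the sum is 2 or 3.
carry:  00100101000
        00010010101
+       01010010100
-------------------
       001100101001
(the carry out of the leftmost column, 0, becomes the leading bit)
Decimal check:
  00010010101 = 128 + 16 + 4 + 1 = 149
  01010010100 = 512 + 128 + 16 + 4 = 660
  149 + 660 = 809, and 001100101001 = 512 + 256 + 32 + 8 + 1 = 809 ✓



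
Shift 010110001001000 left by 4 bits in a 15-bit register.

Original: 010110001001000 (decimal 11336)
Shift left by 4 positions
Append 4 zeros on the right and drop the 4 high bits that overflow the 15-bit width
Result: 100010010000000 (decimal 17536)
Equivalent: 11336 << 4 = 11336 × 2^4 = 181376, truncated to 15 bits = 17536



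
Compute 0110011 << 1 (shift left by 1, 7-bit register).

Original: 0110011 (decimal 51)
Shift left by 1 position
Append 1 zero on the right
Result: 1100110 (decimal 102)
Equivalent: 51 << 1 = 51 × 2^1 = 102



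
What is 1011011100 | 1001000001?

OR: 1 when either bit is 1
  1011011100
| 1001000001
------------
  1011011101
Decimal: 732 | 577 = 733



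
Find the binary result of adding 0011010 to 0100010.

Add column by column from the right: bit + bit + carry-in; write the sum mod 2, carry 1 when the sum is 2 or 3.
carry:  0000100
        0011010
+       0100010
---------------
       00111100
(the carry out of the leftmost column, 0, becomes the leading bit)
Decimal check:
  0011010 = 16 + 8 + 2 = 26
  0100010 = 32 + 2 = 34
  26 + 34 = 60, and 00111100 = 32 + 16 + 8 + 4 = 60 ✓



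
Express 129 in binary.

Using repeated division by 2:
129 ÷ 2 = 64 remainder 1
64 ÷ 2 = 32 remainder 0
32 ÷ 2 = 16 remainder 0
16 ÷ 2 = 8 remainder 0
8 ÷ 2 = 4 remainder 0
4 ÷ 2 = 2 remainder 0
2 ÷ 2 = 1 remainder 0
1 ÷ 2 = 0 remainder 1
Reading remainders bottom to top: 10000001



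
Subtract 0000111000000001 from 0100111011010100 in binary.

Method 1 - Direct subtraction (column by column from the right: bit − bit − borrow-in; if negative, add 2 and borrow 1 from the next column):
borrow: 0000000000000110
        0100111011010100
-       0000111000000001
------------------------
        0100000011010011

Method 2 - Add two's complement:
Two's complement of 0000111000000001: invert → 1111000111111110, add 1 → 1111000111111111
  0100111011010100
+ 1111000111111111
------------------
 10100000011010011  (end carry out of the top bit = 1)
Discarding the end carry: 0100000011010011
Decimal check:
  0100111011010100 = 16384 + 2048 + 1024 + 512 + 128 + 64 + 16 + 4 = 20180
  0000111000000001 = 2048 + 1024 + 512 + 1 = 3585
  20180 - 3585 = 16595, and 0100000011010011 = 16384 + 128 + 64 + 16 + 2 + 1 = 16595 ✓



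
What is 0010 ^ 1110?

XOR: 1 when bits differ
  0010
^ 1110
------
  1100
Decimal: 2 ^ 14 = 12



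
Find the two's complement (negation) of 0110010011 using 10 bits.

Original: 0110010011
Step 1 - Invert all bits: 1001101100
Step 2 - Add 1: 1001101101
Verification: 0110010011 + 1001101101 = 10000000000; discarding the end carry (carry out of the top bit) leaves the 10-bit value 0000000000, as required for x + (-x)



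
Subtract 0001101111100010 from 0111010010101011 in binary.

Method 1 - Direct subtraction (column by column from the right: bit − bit − borrow-in; if negative, add 2 and borrow 1 from the next column):
borrow: 0011011110000000
        0111010010101011
-       0001101111100010
------------------------
        0101100011001001

Method 2 - Add two's complement:
Two's complement of 0001101111100010: invert → 1110010000011101, add 1 → 1110010000011110
  0111010010101011
+ 1110010000011110
------------------
 10101100011001001  (end carry out of the top bit = 1)
Discarding the end carry: 0101100011001001
Decimal check:
  0111010010101011 = 16384 + 8192 + 4096 + 1024 + 128 + 32 + 8 + 2 + 1 = 29867
  0001101111100010 = 4096 + 2048 + 512 + 256 + 128 + 64 + 32 + 2 = 7138
  29867 - 7138 = 22729, and 0101100011001001 = 16384 + 4096 + 2048 + 128 + 64 + 8 + 1 = 22729 ✓



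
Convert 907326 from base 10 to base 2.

Using repeated division by 2:
907326 ÷ 2 = 453663 remainder 0
453663 ÷ 2 = 226831 remainder 1
226831 ÷ 2 = 113415 remainder 1
113415 ÷ 2 = 56707 remainder 1
56707 ÷ 2 = 28353 remainder 1
28353 ÷ 2 = 14176 remainder 1
14176 ÷ 2 = 7088 remainder 0
7088 ÷ 2 = 3544 remainder 0
3544 ÷ 2 = 1772 remainder 0
1772 ÷ 2 = 886 remainder 0
886 ÷ 2 = 443 remainder 0
443 ÷ 2 = 221 remainder 1
221 ÷ 2 = 110 remainder 1
110 ÷ 2 = 55 remainder 0
55 ÷ 2 = 27 remainder 1
27 ÷ 2 = 13 remainder 1
13 ÷ 2 = 6 remainder 1
6 ÷ 2 = 3 remainder 0
3 ÷ 2 = 1 remainder 1
1 ÷ 2 = 0 remainder 1
Reading remainders bottom to top: 11011101100000111110

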